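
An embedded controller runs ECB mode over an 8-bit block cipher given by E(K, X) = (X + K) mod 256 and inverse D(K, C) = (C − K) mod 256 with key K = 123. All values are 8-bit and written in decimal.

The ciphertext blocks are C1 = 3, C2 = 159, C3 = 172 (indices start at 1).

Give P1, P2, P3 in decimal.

P1 = 136, P2 = 36, P3 = 49

ECB decryption: P_i = D(K, C_i).
P1: D(K, 3) = 136.
P2: D(K, 159) = 36.
P3: D(K, 172) = 49.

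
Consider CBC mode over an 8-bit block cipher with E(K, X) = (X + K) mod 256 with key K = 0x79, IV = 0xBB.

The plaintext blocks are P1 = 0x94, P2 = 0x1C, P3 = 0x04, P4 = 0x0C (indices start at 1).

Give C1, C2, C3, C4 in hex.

CBC encryption: C_i = E(K, P_i ⊕ C_{i−1}), with C_{0} = IV.
C1: P1 ⊕ 0xBB = 0x2F; E(K, 0x2F) = 0xA8.
C2: P2 ⊕ 0xA8 = 0xB4; E(K, 0xB4) = 0x2D.
C3: P3 ⊕ 0x2D = 0x29; E(K, 0x29) = 0xA2.
C4: P4 ⊕ 0xA2 = 0xAE; E(K, 0xAE) = 0x27.

C1 = 0xA8, C2 = 0x2D, C3 = 0xA2, C4 = 0x27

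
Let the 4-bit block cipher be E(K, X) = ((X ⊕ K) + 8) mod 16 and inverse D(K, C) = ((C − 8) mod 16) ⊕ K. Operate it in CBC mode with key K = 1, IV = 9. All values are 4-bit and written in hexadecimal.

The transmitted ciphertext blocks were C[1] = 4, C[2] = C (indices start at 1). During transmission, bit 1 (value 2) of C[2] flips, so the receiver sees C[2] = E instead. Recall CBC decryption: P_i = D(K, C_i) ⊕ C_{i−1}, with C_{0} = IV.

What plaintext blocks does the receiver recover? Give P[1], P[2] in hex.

Only C[2] changed, to E. In CBC, a change in C_i garbles P_i and flips the same bit in P_{i+1}. Decrypting the received ciphertext:
P[1]: D(K, 4) = D; D ⊕ 9 = 4.
P[2]: D(K, E) = 7; 7 ⊕ 4 = 3.
Blocks that differ from the original plaintext: P[2].

P[1] = 4, P[2] = 3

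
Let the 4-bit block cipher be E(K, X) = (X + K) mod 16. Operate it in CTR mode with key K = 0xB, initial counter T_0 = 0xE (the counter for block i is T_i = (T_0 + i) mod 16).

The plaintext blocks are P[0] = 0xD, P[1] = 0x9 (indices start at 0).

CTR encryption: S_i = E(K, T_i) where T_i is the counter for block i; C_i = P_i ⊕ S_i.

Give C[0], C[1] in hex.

C[0]: T = 0xE, S = E(K, T) = 0x9; 0xD ⊕ 0x9 = 0x4.
C[1]: T = 0xF, S = E(K, T) = 0xA; 0x9 ⊕ 0xA = 0x3.

C[0] = 0x4, C[1] = 0x3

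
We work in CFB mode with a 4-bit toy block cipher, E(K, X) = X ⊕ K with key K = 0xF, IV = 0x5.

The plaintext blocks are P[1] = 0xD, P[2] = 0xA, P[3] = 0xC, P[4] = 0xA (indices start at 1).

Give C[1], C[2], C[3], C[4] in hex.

CFB encryption: C_i = P_i ⊕ E(K, C_{i−1}), with C_{0} = IV.
C[1]: E(K, 0x5) = 0xA; 0xD ⊕ 0xA = 0x7.
C[2]: E(K, 0x7) = 0x8; 0xA ⊕ 0x8 = 0x2.
C[3]: E(K, 0x2) = 0xD; 0xC ⊕ 0xD = 0x1.
C[4]: E(K, 0x1) = 0xE; 0xA ⊕ 0xE = 0x4.

C[1] = 0x7, C[2] = 0x2, C[3] = 0x1, C[4] = 0x4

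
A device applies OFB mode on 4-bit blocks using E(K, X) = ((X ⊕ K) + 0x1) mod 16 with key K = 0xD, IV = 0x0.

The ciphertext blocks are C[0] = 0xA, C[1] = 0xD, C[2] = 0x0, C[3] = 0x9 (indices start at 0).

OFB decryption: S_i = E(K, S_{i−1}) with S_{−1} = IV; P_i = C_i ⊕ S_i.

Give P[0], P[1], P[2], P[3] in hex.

P[0]: S = E(K, 0x0) = 0xE; 0xA ⊕ 0xE = 0x4.
P[1]: S = E(K, 0xE) = 0x4; 0xD ⊕ 0x4 = 0x9.
P[2]: S = E(K, 0x4) = 0xA; 0x0 ⊕ 0xA = 0xA.
P[3]: S = E(K, 0xA) = 0x8; 0x9 ⊕ 0x8 = 0x1.

P[0] = 0x4, P[1] = 0x9, P[2] = 0xA, P[3] = 0x1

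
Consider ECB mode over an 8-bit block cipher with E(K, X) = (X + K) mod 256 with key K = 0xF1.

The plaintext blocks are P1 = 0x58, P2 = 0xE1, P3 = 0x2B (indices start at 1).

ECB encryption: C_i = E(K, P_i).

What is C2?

C2 = 0xD2

C2: E(K, 0xE1) = 0xD2.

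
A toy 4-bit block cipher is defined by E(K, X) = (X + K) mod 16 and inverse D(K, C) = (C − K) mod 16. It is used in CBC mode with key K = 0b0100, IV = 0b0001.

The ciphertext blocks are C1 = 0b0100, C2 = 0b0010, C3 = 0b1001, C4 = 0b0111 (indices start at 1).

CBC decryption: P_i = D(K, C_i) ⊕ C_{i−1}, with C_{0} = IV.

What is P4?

P4: D(K, 0b0111) = 0b0011; 0b0011 ⊕ 0b1001 = 0b1010.

P4 = 0b1010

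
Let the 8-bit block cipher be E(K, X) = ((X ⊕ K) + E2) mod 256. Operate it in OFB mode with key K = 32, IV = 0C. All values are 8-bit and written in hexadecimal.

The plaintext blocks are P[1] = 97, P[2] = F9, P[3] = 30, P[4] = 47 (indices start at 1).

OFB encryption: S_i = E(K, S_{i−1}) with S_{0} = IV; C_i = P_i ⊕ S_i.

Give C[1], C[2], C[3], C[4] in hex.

C[1] = B7, C[2] = 0D, C[3] = 98, C[4] = 3B

C[1]: S = E(K, 0C) = 20; 97 ⊕ 20 = B7.
C[2]: S = E(K, 20) = F4; F9 ⊕ F4 = 0D.
C[3]: S = E(K, F4) = A8; 30 ⊕ A8 = 98.
C[4]: S = E(K, A8) = 7C; 47 ⊕ 7C = 3B.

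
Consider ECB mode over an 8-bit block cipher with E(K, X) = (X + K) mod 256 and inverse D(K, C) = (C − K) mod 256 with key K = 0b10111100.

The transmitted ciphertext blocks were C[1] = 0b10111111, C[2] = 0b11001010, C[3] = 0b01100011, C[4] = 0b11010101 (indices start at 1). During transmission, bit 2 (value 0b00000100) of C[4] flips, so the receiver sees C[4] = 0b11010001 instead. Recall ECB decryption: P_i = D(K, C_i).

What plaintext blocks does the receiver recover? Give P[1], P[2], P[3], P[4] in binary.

P[1] = 0b00000011, P[2] = 0b00001110, P[3] = 0b10100111, P[4] = 0b00010101

Only C[4] changed, to 0b11010001. In ECB, a change in C_i affects only P_i. Decrypting the received ciphertext:
P[1]: D(K, 0b10111111) = 0b00000011.
P[2]: D(K, 0b11001010) = 0b00001110.
P[3]: D(K, 0b01100011) = 0b10100111.
P[4]: D(K, 0b11010001) = 0b00010101.
Blocks that differ from the original plaintext: P[4].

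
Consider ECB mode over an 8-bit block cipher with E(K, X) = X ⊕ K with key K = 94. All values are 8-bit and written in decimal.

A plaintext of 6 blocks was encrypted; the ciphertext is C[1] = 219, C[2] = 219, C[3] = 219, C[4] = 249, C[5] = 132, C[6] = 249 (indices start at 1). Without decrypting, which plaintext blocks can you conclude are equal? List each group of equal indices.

P[1] = P[2] = P[3]; P[4] = P[6]

ECB encrypts each block independently with the same key, so equal ciphertext blocks imply equal plaintext blocks.
C[1] = C[2] = C[3] = 219, so P[1] = P[2] = P[3].
C[4] = C[6] = 249, so P[4] = P[6].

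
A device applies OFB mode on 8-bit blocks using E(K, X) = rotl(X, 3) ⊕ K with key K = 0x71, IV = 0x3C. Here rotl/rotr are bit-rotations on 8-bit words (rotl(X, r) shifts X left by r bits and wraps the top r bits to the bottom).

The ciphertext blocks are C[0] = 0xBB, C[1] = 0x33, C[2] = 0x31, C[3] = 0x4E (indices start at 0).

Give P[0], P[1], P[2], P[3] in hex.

P[0] = 0x2B, P[1] = 0xC6, P[2] = 0xEF, P[3] = 0xC9

OFB decryption: S_i = E(K, S_{i−1}) with S_{−1} = IV; P_i = C_i ⊕ S_i.
P[0]: S = E(K, 0x3C) = 0x90; 0xBB ⊕ 0x90 = 0x2B.
P[1]: S = E(K, 0x90) = 0xF5; 0x33 ⊕ 0xF5 = 0xC6.
P[2]: S = E(K, 0xF5) = 0xDE; 0x31 ⊕ 0xDE = 0xEF.
P[3]: S = E(K, 0xDE) = 0x87; 0x4E ⊕ 0x87 = 0xC9.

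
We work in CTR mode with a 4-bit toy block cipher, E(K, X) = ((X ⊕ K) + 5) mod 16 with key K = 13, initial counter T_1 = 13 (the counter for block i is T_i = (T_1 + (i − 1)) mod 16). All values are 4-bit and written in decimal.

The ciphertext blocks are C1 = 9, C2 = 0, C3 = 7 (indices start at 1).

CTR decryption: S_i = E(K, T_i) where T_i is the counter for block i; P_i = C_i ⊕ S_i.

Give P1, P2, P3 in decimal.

P1 = 12, P2 = 8, P3 = 0

P1: T = 13, S = E(K, T) = 5; 9 ⊕ 5 = 12.
P2: T = 14, S = E(K, T) = 8; 0 ⊕ 8 = 8.
P3: T = 15, S = E(K, T) = 7; 7 ⊕ 7 = 0.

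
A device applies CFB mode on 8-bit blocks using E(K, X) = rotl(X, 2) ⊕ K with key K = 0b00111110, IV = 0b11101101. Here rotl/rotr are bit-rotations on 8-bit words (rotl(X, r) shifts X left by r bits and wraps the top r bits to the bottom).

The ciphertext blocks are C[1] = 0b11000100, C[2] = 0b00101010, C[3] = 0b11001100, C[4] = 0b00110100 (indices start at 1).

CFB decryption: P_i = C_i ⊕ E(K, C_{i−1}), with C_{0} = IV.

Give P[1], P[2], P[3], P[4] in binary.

P[1] = 0b01001101, P[2] = 0b00000111, P[3] = 0b01011010, P[4] = 0b00111001

P[1]: E(K, 0b11101101) = 0b10001001; 0b11000100 ⊕ 0b10001001 = 0b01001101.
P[2]: E(K, 0b11000100) = 0b00101101; 0b00101010 ⊕ 0b00101101 = 0b00000111.
P[3]: E(K, 0b00101010) = 0b10010110; 0b11001100 ⊕ 0b10010110 = 0b01011010.
P[4]: E(K, 0b11001100) = 0b00001101; 0b00110100 ⊕ 0b00001101 = 0b00111001.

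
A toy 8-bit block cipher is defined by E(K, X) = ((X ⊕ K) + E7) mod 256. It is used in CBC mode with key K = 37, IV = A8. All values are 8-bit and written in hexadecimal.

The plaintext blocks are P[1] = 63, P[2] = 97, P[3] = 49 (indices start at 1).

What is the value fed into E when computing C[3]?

63

CBC encryption: C_i = E(K, P_i ⊕ C_{i−1}), with C_{0} = IV.
C[1]: P[1] ⊕ A8 = CB; E(K, CB) = E3.
C[2]: P[2] ⊕ E3 = 74; E(K, 74) = 2A.
C[3]: P[3] ⊕ 2A = 63; E(K, 63) = 3B.
So the input to E for block [3] is 63.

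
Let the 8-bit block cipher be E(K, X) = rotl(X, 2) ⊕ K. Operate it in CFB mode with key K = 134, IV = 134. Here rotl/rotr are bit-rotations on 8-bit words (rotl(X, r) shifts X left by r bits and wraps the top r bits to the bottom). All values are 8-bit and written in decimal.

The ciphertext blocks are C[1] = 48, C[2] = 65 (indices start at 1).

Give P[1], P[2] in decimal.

P[1] = 172, P[2] = 7

CFB decryption: P_i = C_i ⊕ E(K, C_{i−1}), with C_{0} = IV.
P[1]: E(K, 134) = 156; 48 ⊕ 156 = 172.
P[2]: E(K, 48) = 70; 65 ⊕ 70 = 7.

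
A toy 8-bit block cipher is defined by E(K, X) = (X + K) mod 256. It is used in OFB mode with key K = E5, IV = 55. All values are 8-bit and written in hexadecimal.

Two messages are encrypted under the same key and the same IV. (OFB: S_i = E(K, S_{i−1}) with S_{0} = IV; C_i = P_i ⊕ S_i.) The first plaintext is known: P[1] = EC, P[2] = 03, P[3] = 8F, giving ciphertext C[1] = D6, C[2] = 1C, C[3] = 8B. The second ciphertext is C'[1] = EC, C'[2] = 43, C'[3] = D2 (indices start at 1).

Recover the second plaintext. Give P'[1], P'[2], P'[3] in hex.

In OFB with a reused IV, both messages share the same keystream S_i, so C_i ⊕ C'_i = P_i ⊕ P'_i and thus P'_i = P_i ⊕ C_i ⊕ C'_i.
P'[1]: EC ⊕ D6 ⊕ EC = D6.
P'[2]: 03 ⊕ 1C ⊕ 43 = 5C.
P'[3]: 8F ⊕ 8B ⊕ D2 = D6.

P'[1] = D6, P'[2] = 5C, P'[3] = D6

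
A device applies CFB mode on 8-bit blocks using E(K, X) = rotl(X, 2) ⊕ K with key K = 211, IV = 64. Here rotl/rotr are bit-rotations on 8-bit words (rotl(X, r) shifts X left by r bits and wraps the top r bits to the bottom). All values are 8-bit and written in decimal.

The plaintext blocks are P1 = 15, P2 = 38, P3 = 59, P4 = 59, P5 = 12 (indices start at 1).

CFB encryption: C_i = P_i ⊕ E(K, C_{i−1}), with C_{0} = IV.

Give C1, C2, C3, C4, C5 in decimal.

C1 = 221, C2 = 130, C3 = 226, C4 = 99, C5 = 82

C1: E(K, 64) = 210; 15 ⊕ 210 = 221.
C2: E(K, 221) = 164; 38 ⊕ 164 = 130.
C3: E(K, 130) = 217; 59 ⊕ 217 = 226.
C4: E(K, 226) = 88; 59 ⊕ 88 = 99.
C5: E(K, 99) = 94; 12 ⊕ 94 = 82.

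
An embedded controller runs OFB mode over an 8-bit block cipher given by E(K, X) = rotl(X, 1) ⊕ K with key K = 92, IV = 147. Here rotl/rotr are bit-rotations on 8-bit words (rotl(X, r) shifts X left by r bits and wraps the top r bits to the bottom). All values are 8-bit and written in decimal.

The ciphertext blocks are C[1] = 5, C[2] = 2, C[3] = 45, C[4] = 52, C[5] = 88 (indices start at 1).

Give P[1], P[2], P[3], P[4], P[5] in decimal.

P[1] = 126, P[2] = 168, P[3] = 36, P[4] = 122, P[5] = 152

OFB decryption: S_i = E(K, S_{i−1}) with S_{0} = IV; P_i = C_i ⊕ S_i.
P[1]: S = E(K, 147) = 123; 5 ⊕ 123 = 126.
P[2]: S = E(K, 123) = 170; 2 ⊕ 170 = 168.
P[3]: S = E(K, 170) = 9; 45 ⊕ 9 = 36.
P[4]: S = E(K, 9) = 78; 52 ⊕ 78 = 122.
P[5]: S = E(K, 78) = 192; 88 ⊕ 192 = 152.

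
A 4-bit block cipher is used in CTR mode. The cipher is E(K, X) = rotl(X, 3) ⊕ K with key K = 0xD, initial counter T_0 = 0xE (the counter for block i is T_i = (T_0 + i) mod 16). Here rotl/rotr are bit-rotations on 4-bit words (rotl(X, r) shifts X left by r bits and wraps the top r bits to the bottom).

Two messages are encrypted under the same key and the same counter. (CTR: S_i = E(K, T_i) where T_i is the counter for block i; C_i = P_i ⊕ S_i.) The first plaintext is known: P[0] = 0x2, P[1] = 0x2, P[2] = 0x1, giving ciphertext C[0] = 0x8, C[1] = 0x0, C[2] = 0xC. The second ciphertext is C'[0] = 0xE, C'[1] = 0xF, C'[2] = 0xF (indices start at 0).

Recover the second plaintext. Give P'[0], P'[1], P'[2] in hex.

P'[0] = 0x4, P'[1] = 0xD, P'[2] = 0x2

In CTR with a reused counter, both messages share the same keystream S_i, so C_i ⊕ C'_i = P_i ⊕ P'_i and thus P'_i = P_i ⊕ C_i ⊕ C'_i.
P'[0]: 0x2 ⊕ 0x8 ⊕ 0xE = 0x4.
P'[1]: 0x2 ⊕ 0x0 ⊕ 0xF = 0xD.
P'[2]: 0x1 ⊕ 0xC ⊕ 0xF = 0x2.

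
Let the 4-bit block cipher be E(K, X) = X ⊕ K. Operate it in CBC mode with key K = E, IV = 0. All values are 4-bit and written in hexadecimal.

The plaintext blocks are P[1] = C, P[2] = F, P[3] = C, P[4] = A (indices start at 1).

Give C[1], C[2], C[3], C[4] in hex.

CBC encryption: C_i = E(K, P_i ⊕ C_{i−1}), with C_{0} = IV.
C[1]: P[1] ⊕ 0 = C; E(K, C) = 2.
C[2]: P[2] ⊕ 2 = D; E(K, D) = 3.
C[3]: P[3] ⊕ 3 = F; E(K, F) = 1.
C[4]: P[4] ⊕ 1 = B; E(K, B) = 5.

C[1] = 2, C[2] = 3, C[3] = 1, C[4] = 5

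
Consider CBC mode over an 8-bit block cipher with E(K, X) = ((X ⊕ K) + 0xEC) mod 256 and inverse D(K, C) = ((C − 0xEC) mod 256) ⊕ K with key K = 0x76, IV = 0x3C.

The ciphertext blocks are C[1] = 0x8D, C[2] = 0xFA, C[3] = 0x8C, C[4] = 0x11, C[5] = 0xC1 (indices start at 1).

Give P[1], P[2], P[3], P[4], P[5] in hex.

CBC decryption: P_i = D(K, C_i) ⊕ C_{i−1}, with C_{0} = IV.
P[1]: D(K, 0x8D) = 0xD7; 0xD7 ⊕ 0x3C = 0xEB.
P[2]: D(K, 0xFA) = 0x78; 0x78 ⊕ 0x8D = 0xF5.
P[3]: D(K, 0x8C) = 0xD6; 0xD6 ⊕ 0xFA = 0x2C.
P[4]: D(K, 0x11) = 0x53; 0x53 ⊕ 0x8C = 0xDF.
P[5]: D(K, 0xC1) = 0xA3; 0xA3 ⊕ 0x11 = 0xB2.

P[1] = 0xEB, P[2] = 0xF5, P[3] = 0x2C, P[4] = 0xDF, P[5] = 0xB2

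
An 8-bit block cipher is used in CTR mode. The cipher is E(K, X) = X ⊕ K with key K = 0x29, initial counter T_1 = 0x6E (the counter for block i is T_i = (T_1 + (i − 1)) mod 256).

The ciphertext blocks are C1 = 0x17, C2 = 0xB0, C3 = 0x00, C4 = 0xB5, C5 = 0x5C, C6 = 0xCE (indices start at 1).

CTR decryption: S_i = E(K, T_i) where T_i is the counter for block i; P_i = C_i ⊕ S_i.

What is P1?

P1: T = 0x6E, S = E(K, T) = 0x47; 0x17 ⊕ 0x47 = 0x50.

P1 = 0x50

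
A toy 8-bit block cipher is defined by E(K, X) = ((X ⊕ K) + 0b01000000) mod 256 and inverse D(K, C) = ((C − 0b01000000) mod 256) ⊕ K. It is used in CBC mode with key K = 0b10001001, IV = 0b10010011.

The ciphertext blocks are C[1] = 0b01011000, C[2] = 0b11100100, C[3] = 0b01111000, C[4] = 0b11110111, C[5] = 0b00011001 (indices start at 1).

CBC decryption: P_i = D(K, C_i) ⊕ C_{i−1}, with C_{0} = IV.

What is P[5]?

P[5]: D(K, 0b00011001) = 0b01010000; 0b01010000 ⊕ 0b11110111 = 0b10100111.

P[5] = 0b10100111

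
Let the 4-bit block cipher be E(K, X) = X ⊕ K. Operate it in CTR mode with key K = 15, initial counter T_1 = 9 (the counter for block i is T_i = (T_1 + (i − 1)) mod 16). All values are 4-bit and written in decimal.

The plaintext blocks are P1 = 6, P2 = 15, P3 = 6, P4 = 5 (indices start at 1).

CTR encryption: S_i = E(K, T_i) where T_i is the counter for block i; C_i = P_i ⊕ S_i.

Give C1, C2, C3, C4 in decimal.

C1 = 0, C2 = 10, C3 = 2, C4 = 6

C1: T = 9, S = E(K, T) = 6; 6 ⊕ 6 = 0.
C2: T = 10, S = E(K, T) = 5; 15 ⊕ 5 = 10.
C3: T = 11, S = E(K, T) = 4; 6 ⊕ 4 = 2.
C4: T = 12, S = E(K, T) = 3; 5 ⊕ 3 = 6.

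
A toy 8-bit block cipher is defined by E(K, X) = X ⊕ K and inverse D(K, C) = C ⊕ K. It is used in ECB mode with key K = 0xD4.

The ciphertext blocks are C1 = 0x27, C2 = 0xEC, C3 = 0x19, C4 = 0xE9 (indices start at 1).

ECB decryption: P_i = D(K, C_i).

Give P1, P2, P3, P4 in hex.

P1: D(K, 0x27) = 0xF3.
P2: D(K, 0xEC) = 0x38.
P3: D(K, 0x19) = 0xCD.
P4: D(K, 0xE9) = 0x3D.

P1 = 0xF3, P2 = 0x38, P3 = 0xCD, P4 = 0x3D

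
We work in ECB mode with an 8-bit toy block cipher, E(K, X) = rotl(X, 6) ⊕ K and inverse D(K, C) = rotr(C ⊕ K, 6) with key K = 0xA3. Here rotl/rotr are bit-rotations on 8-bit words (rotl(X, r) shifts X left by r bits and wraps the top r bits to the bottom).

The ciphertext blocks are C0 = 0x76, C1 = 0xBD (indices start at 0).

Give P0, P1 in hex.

ECB decryption: P_i = D(K, C_i).
P0: D(K, 0x76) = 0x57.
P1: D(K, 0xBD) = 0x78.

P0 = 0x57, P1 = 0x78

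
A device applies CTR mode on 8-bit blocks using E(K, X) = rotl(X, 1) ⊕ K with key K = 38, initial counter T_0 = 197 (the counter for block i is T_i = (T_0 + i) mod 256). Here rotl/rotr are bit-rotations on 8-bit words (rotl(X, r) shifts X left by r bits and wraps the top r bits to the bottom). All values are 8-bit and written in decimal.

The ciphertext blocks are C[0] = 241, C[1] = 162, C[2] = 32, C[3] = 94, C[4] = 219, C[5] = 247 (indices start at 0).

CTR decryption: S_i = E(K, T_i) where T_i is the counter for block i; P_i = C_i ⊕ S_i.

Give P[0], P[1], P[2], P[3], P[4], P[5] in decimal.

P[0]: T = 197, S = E(K, T) = 173; 241 ⊕ 173 = 92.
P[1]: T = 198, S = E(K, T) = 171; 162 ⊕ 171 = 9.
P[2]: T = 199, S = E(K, T) = 169; 32 ⊕ 169 = 137.
P[3]: T = 200, S = E(K, T) = 183; 94 ⊕ 183 = 233.
P[4]: T = 201, S = E(K, T) = 181; 219 ⊕ 181 = 110.
P[5]: T = 202, S = E(K, T) = 179; 247 ⊕ 179 = 68.

P[0] = 92, P[1] = 9, P[2] = 137, P[3] = 233, P[4] = 110, P[5] = 68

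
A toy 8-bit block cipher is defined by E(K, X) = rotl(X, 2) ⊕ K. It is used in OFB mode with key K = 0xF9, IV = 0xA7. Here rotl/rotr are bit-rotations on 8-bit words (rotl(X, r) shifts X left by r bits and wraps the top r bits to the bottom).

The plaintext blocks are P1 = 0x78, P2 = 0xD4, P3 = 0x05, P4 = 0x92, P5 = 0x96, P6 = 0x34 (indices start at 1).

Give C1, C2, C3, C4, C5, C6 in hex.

C1 = 0x1F, C2 = 0xB0, C3 = 0x6D, C4 = 0xCA, C5 = 0x0E, C6 = 0xAF

OFB encryption: S_i = E(K, S_{i−1}) with S_{0} = IV; C_i = P_i ⊕ S_i.
C1: S = E(K, 0xA7) = 0x67; 0x78 ⊕ 0x67 = 0x1F.
C2: S = E(K, 0x67) = 0x64; 0xD4 ⊕ 0x64 = 0xB0.
C3: S = E(K, 0x64) = 0x68; 0x05 ⊕ 0x68 = 0x6D.
C4: S = E(K, 0x68) = 0x58; 0x92 ⊕ 0x58 = 0xCA.
C5: S = E(K, 0x58) = 0x98; 0x96 ⊕ 0x98 = 0x0E.
C6: S = E(K, 0x98) = 0x9B; 0x34 ⊕ 0x9B = 0xAF.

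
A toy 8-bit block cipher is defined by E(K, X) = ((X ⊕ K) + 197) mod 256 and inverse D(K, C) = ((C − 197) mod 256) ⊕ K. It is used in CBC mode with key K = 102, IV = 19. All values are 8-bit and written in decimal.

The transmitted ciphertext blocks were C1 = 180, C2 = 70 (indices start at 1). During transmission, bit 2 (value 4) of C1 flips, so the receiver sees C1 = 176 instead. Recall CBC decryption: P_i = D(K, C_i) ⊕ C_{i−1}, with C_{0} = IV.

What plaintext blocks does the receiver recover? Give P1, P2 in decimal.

Only C1 changed, to 176. In CBC, a change in C_i garbles P_i and flips the same bit in P_{i+1}. Decrypting the received ciphertext:
P1: D(K, 176) = 141; 141 ⊕ 19 = 158.
P2: D(K, 70) = 231; 231 ⊕ 176 = 87.
Blocks that differ from the original plaintext: P1, P2.

P1 = 158, P2 = 87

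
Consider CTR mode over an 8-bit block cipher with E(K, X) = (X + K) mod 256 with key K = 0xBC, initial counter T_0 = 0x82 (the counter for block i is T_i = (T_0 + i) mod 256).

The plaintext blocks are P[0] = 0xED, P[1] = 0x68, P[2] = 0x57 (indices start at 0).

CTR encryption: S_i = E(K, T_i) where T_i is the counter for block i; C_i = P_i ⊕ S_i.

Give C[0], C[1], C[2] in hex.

C[0]: T = 0x82, S = E(K, T) = 0x3E; 0xED ⊕ 0x3E = 0xD3.
C[1]: T = 0x83, S = E(K, T) = 0x3F; 0x68 ⊕ 0x3F = 0x57.
C[2]: T = 0x84, S = E(K, T) = 0x40; 0x57 ⊕ 0x40 = 0x17.

C[0] = 0xD3, C[1] = 0x57, C[2] = 0x17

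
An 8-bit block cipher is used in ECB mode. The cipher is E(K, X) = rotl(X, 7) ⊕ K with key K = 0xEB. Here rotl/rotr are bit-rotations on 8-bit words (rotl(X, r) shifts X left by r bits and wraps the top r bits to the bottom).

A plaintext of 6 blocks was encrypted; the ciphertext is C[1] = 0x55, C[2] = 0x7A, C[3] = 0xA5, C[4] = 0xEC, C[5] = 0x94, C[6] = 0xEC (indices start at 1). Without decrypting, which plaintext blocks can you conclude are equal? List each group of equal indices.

P[4] = P[6]

ECB encrypts each block independently with the same key, so equal ciphertext blocks imply equal plaintext blocks.
C[4] = C[6] = 0xEC, so P[4] = P[6].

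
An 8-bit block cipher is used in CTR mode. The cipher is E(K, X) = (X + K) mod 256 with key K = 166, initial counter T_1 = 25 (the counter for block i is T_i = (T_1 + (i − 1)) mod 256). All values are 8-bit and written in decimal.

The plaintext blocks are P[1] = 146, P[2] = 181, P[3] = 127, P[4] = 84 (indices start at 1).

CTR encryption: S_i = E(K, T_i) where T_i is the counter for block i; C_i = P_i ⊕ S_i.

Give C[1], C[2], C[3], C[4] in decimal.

C[1] = 45, C[2] = 117, C[3] = 190, C[4] = 150

C[1]: T = 25, S = E(K, T) = 191; 146 ⊕ 191 = 45.
C[2]: T = 26, S = E(K, T) = 192; 181 ⊕ 192 = 117.
C[3]: T = 27, S = E(K, T) = 193; 127 ⊕ 193 = 190.
C[4]: T = 28, S = E(K, T) = 194; 84 ⊕ 194 = 150.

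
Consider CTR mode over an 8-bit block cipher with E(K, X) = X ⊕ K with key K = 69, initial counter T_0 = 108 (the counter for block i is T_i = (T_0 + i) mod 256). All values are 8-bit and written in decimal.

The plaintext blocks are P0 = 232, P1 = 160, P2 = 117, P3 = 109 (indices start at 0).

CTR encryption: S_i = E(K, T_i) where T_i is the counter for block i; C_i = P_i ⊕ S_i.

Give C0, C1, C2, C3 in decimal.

C0: T = 108, S = E(K, T) = 41; 232 ⊕ 41 = 193.
C1: T = 109, S = E(K, T) = 40; 160 ⊕ 40 = 136.
C2: T = 110, S = E(K, T) = 43; 117 ⊕ 43 = 94.
C3: T = 111, S = E(K, T) = 42; 109 ⊕ 42 = 71.

C0 = 193, C1 = 136, C2 = 94, C3 = 71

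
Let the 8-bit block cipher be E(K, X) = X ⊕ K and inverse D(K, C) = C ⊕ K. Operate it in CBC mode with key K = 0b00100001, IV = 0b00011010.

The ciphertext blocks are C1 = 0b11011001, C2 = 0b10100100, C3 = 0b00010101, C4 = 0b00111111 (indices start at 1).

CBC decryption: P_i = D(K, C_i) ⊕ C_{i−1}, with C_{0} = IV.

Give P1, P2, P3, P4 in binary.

P1 = 0b11100010, P2 = 0b01011100, P3 = 0b10010000, P4 = 0b00001011

P1: D(K, 0b11011001) = 0b11111000; 0b11111000 ⊕ 0b00011010 = 0b11100010.
P2: D(K, 0b10100100) = 0b10000101; 0b10000101 ⊕ 0b11011001 = 0b01011100.
P3: D(K, 0b00010101) = 0b00110100; 0b00110100 ⊕ 0b10100100 = 0b10010000.
P4: D(K, 0b00111111) = 0b00011110; 0b00011110 ⊕ 0b00010101 = 0b00001011.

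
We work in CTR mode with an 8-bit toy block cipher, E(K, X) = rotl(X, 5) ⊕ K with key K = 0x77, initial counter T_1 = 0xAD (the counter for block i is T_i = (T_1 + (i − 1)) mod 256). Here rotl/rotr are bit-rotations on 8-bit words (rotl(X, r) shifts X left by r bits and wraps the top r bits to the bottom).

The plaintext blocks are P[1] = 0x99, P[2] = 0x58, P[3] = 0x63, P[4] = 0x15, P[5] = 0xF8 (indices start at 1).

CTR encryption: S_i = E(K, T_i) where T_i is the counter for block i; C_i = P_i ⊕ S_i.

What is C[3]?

C[3] = 0xE1

C[1]: T = 0xAD, S = E(K, T) = 0xC2; 0x99 ⊕ 0xC2 = 0x5B.
C[2]: T = 0xAE, S = E(K, T) = 0xA2; 0x58 ⊕ 0xA2 = 0xFA.
C[3]: T = 0xAF, S = E(K, T) = 0x82; 0x63 ⊕ 0x82 = 0xE1.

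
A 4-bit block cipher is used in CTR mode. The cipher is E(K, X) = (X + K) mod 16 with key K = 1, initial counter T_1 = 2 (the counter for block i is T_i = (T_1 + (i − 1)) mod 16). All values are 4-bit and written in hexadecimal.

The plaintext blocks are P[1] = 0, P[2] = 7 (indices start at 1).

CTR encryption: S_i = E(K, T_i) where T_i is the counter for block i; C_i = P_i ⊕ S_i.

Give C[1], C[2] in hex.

C[1] = 3, C[2] = 3

C[1]: T = 2, S = E(K, T) = 3; 0 ⊕ 3 = 3.
C[2]: T = 3, S = E(K, T) = 4; 7 ⊕ 4 = 3.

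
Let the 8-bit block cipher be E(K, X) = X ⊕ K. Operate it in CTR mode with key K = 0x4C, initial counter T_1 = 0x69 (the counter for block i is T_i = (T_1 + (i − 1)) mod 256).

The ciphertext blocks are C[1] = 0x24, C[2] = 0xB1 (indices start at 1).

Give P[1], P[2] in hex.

P[1] = 0x01, P[2] = 0x97

CTR decryption: S_i = E(K, T_i) where T_i is the counter for block i; P_i = C_i ⊕ S_i.
P[1]: T = 0x69, S = E(K, T) = 0x25; 0x24 ⊕ 0x25 = 0x01.
P[2]: T = 0x6A, S = E(K, T) = 0x26; 0xB1 ⊕ 0x26 = 0x97.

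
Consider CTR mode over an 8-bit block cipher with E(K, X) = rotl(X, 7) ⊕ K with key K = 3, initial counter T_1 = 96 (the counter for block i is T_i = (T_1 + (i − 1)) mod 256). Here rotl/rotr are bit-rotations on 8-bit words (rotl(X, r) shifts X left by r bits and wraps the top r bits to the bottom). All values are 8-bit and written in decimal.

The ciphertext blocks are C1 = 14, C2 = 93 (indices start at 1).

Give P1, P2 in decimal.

CTR decryption: S_i = E(K, T_i) where T_i is the counter for block i; P_i = C_i ⊕ S_i.
P1: T = 96, S = E(K, T) = 51; 14 ⊕ 51 = 61.
P2: T = 97, S = E(K, T) = 179; 93 ⊕ 179 = 238.

P1 = 61, P2 = 238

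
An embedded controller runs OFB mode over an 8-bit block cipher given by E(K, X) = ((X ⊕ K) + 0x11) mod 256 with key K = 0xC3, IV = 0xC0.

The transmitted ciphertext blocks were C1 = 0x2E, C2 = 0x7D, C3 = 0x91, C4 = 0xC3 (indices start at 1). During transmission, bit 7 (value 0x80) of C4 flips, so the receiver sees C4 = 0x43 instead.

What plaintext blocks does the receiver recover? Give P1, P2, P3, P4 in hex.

OFB decryption: S_i = E(K, S_{i−1}) with S_{0} = IV; P_i = C_i ⊕ S_i.
Only C4 changed, to 0x43. In OFB, a change in C_i flips the same bit in P_i only; the keystream is unaffected. Decrypting the received ciphertext:
P1: S = E(K, 0xC0) = 0x14; 0x2E ⊕ 0x14 = 0x3A.
P2: S = E(K, 0x14) = 0xE8; 0x7D ⊕ 0xE8 = 0x95.
P3: S = E(K, 0xE8) = 0x3C; 0x91 ⊕ 0x3C = 0xAD.
P4: S = E(K, 0x3C) = 0x10; 0x43 ⊕ 0x10 = 0x53.
Blocks that differ from the original plaintext: P4.

P1 = 0x3A, P2 = 0x95, P3 = 0xAD, P4 = 0x53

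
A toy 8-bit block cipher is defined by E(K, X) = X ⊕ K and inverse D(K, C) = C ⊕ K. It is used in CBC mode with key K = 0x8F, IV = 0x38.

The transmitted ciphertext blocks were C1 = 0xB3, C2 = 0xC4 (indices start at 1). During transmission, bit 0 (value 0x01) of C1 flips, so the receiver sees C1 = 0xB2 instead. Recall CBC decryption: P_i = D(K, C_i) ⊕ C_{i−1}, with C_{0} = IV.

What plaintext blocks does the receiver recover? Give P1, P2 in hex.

Only C1 changed, to 0xB2. In CBC, a change in C_i garbles P_i and flips the same bit in P_{i+1}. Decrypting the received ciphertext:
P1: D(K, 0xB2) = 0x3D; 0x3D ⊕ 0x38 = 0x05.
P2: D(K, 0xC4) = 0x4B; 0x4B ⊕ 0xB2 = 0xF9.
Blocks that differ from the original plaintext: P1, P2.

P1 = 0x05, P2 = 0xF9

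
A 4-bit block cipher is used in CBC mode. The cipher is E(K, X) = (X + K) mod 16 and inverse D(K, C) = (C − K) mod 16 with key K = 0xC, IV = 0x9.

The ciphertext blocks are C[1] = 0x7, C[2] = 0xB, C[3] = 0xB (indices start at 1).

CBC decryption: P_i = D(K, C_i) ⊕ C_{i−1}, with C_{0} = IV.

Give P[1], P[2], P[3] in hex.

P[1]: D(K, 0x7) = 0xB; 0xB ⊕ 0x9 = 0x2.
P[2]: D(K, 0xB) = 0xF; 0xF ⊕ 0x7 = 0x8.
P[3]: D(K, 0xB) = 0xF; 0xF ⊕ 0xB = 0x4.

P[1] = 0x2, P[2] = 0x8, P[3] = 0x4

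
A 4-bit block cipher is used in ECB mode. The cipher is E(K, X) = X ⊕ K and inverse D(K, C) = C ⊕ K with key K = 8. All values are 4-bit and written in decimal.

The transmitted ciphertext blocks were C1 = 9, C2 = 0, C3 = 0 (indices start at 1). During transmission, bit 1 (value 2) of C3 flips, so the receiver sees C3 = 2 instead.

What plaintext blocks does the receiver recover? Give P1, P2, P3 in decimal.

ECB decryption: P_i = D(K, C_i).
Only C3 changed, to 2. In ECB, a change in C_i affects only P_i. Decrypting the received ciphertext:
P1: D(K, 9) = 1.
P2: D(K, 0) = 8.
P3: D(K, 2) = 10.
Blocks that differ from the original plaintext: P3.

P1 = 1, P2 = 8, P3 = 10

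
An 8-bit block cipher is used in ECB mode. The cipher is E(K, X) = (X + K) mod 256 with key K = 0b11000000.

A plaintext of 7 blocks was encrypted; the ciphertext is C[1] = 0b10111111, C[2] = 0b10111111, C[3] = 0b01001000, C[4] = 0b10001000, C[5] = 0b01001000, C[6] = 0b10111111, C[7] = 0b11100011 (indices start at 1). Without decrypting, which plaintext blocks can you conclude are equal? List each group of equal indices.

ECB encrypts each block independently with the same key, so equal ciphertext blocks imply equal plaintext blocks.
C[1] = C[2] = C[6] = 0b10111111, so P[1] = P[2] = P[6].
C[3] = C[5] = 0b01001000, so P[3] = P[5].

P[1] = P[2] = P[6]; P[3] = P[5]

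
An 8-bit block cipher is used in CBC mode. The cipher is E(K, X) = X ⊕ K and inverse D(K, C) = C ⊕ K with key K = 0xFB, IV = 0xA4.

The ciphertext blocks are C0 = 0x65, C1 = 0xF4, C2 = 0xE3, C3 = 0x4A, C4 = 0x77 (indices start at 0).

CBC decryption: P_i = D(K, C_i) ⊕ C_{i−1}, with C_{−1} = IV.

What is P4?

P4: D(K, 0x77) = 0x8C; 0x8C ⊕ 0x4A = 0xC6.

P4 = 0xC6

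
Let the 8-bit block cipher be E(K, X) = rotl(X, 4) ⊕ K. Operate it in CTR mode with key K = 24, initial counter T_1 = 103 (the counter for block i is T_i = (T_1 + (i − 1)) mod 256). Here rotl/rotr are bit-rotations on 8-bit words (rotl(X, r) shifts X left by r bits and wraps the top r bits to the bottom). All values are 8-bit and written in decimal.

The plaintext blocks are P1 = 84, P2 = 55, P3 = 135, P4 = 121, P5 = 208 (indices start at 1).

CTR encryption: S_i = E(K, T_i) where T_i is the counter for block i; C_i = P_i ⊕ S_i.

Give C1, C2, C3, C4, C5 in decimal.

C1: T = 103, S = E(K, T) = 110; 84 ⊕ 110 = 58.
C2: T = 104, S = E(K, T) = 158; 55 ⊕ 158 = 169.
C3: T = 105, S = E(K, T) = 142; 135 ⊕ 142 = 9.
C4: T = 106, S = E(K, T) = 190; 121 ⊕ 190 = 199.
C5: T = 107, S = E(K, T) = 174; 208 ⊕ 174 = 126.

C1 = 58, C2 = 169, C3 = 9, C4 = 199, C5 = 126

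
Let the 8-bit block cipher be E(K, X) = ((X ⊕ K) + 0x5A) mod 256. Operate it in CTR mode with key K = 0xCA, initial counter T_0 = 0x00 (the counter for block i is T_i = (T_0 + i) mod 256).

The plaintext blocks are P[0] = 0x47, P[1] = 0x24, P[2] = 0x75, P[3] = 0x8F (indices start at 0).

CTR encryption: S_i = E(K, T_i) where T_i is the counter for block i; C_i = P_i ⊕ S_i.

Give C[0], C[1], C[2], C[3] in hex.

C[0]: T = 0x00, S = E(K, T) = 0x24; 0x47 ⊕ 0x24 = 0x63.
C[1]: T = 0x01, S = E(K, T) = 0x25; 0x24 ⊕ 0x25 = 0x01.
C[2]: T = 0x02, S = E(K, T) = 0x22; 0x75 ⊕ 0x22 = 0x57.
C[3]: T = 0x03, S = E(K, T) = 0x23; 0x8F ⊕ 0x23 = 0xAC.

C[0] = 0x63, C[1] = 0x01, C[2] = 0x57, C[3] = 0xAC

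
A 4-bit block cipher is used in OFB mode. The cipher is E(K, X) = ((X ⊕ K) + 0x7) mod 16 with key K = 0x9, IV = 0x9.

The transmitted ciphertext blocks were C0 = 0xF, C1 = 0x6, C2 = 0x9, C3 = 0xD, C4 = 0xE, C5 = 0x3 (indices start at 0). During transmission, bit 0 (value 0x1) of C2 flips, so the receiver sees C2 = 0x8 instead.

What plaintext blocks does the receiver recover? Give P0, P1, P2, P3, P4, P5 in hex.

OFB decryption: S_i = E(K, S_{i−1}) with S_{−1} = IV; P_i = C_i ⊕ S_i.
Only C2 changed, to 0x8. In OFB, a change in C_i flips the same bit in P_i only; the keystream is unaffected. Decrypting the received ciphertext:
P0: S = E(K, 0x9) = 0x7; 0xF ⊕ 0x7 = 0x8.
P1: S = E(K, 0x7) = 0x5; 0x6 ⊕ 0x5 = 0x3.
P2: S = E(K, 0x5) = 0x3; 0x8 ⊕ 0x3 = 0xB.
P3: S = E(K, 0x3) = 0x1; 0xD ⊕ 0x1 = 0xC.
P4: S = E(K, 0x1) = 0xF; 0xE ⊕ 0xF = 0x1.
P5: S = E(K, 0xF) = 0xD; 0x3 ⊕ 0xD = 0xE.
Blocks that differ from the original plaintext: P2.

P0 = 0x8, P1 = 0x3, P2 = 0xB, P3 = 0xC, P4 = 0x1, P5 = 0xE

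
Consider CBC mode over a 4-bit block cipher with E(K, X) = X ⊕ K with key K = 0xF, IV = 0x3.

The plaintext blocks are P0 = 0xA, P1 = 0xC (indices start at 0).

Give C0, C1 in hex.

C0 = 0x6, C1 = 0x5

CBC encryption: C_i = E(K, P_i ⊕ C_{i−1}), with C_{−1} = IV.
C0: P0 ⊕ 0x3 = 0x9; E(K, 0x9) = 0x6.
C1: P1 ⊕ 0x6 = 0xA; E(K, 0xA) = 0x5.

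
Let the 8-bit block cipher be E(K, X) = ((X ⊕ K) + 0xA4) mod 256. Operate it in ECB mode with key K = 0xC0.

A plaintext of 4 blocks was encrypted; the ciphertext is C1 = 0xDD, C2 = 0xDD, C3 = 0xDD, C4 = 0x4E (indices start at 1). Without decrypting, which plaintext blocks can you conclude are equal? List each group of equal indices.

P1 = P2 = P3

ECB encrypts each block independently with the same key, so equal ciphertext blocks imply equal plaintext blocks.
C1 = C2 = C3 = 0xDD, so P1 = P2 = P3.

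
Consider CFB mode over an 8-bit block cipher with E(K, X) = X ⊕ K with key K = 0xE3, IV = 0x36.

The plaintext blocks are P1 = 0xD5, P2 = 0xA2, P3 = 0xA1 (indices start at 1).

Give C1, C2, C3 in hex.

C1 = 0x00, C2 = 0x41, C3 = 0x03

CFB encryption: C_i = P_i ⊕ E(K, C_{i−1}), with C_{0} = IV.
C1: E(K, 0x36) = 0xD5; 0xD5 ⊕ 0xD5 = 0x00.
C2: E(K, 0x00) = 0xE3; 0xA2 ⊕ 0xE3 = 0x41.
C3: E(K, 0x41) = 0xA2; 0xA1 ⊕ 0xA2 = 0x03.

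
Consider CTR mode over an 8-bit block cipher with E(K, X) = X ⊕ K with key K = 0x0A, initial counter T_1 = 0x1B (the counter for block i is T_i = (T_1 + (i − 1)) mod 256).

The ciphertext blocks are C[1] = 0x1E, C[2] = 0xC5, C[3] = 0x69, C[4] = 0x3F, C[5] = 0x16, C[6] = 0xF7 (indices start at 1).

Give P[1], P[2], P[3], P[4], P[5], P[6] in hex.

P[1] = 0x0F, P[2] = 0xD3, P[3] = 0x7E, P[4] = 0x2B, P[5] = 0x03, P[6] = 0xDD

CTR decryption: S_i = E(K, T_i) where T_i is the counter for block i; P_i = C_i ⊕ S_i.
P[1]: T = 0x1B, S = E(K, T) = 0x11; 0x1E ⊕ 0x11 = 0x0F.
P[2]: T = 0x1C, S = E(K, T) = 0x16; 0xC5 ⊕ 0x16 = 0xD3.
P[3]: T = 0x1D, S = E(K, T) = 0x17; 0x69 ⊕ 0x17 = 0x7E.
P[4]: T = 0x1E, S = E(K, T) = 0x14; 0x3F ⊕ 0x14 = 0x2B.
P[5]: T = 0x1F, S = E(K, T) = 0x15; 0x16 ⊕ 0x15 = 0x03.
P[6]: T = 0x20, S = E(K, T) = 0x2A; 0xF7 ⊕ 0x2A = 0xDD.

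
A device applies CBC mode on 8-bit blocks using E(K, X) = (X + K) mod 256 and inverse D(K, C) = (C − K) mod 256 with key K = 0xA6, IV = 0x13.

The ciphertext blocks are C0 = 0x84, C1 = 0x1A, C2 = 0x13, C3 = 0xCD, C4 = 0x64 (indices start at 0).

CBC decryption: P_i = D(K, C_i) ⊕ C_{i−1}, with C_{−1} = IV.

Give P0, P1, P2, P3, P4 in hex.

P0 = 0xCD, P1 = 0xF0, P2 = 0x77, P3 = 0x34, P4 = 0x73

P0: D(K, 0x84) = 0xDE; 0xDE ⊕ 0x13 = 0xCD.
P1: D(K, 0x1A) = 0x74; 0x74 ⊕ 0x84 = 0xF0.
P2: D(K, 0x13) = 0x6D; 0x6D ⊕ 0x1A = 0x77.
P3: D(K, 0xCD) = 0x27; 0x27 ⊕ 0x13 = 0x34.
P4: D(K, 0x64) = 0xBE; 0xBE ⊕ 0xCD = 0x73.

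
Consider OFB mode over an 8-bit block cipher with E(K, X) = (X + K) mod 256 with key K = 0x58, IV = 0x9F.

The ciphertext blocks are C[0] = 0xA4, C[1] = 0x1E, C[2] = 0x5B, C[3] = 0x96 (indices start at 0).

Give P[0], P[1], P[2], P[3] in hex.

OFB decryption: S_i = E(K, S_{i−1}) with S_{−1} = IV; P_i = C_i ⊕ S_i.
P[0]: S = E(K, 0x9F) = 0xF7; 0xA4 ⊕ 0xF7 = 0x53.
P[1]: S = E(K, 0xF7) = 0x4F; 0x1E ⊕ 0x4F = 0x51.
P[2]: S = E(K, 0x4F) = 0xA7; 0x5B ⊕ 0xA7 = 0xFC.
P[3]: S = E(K, 0xA7) = 0xFF; 0x96 ⊕ 0xFF = 0x69.

P[0] = 0x53, P[1] = 0x51, P[2] = 0xFC, P[3] = 0x69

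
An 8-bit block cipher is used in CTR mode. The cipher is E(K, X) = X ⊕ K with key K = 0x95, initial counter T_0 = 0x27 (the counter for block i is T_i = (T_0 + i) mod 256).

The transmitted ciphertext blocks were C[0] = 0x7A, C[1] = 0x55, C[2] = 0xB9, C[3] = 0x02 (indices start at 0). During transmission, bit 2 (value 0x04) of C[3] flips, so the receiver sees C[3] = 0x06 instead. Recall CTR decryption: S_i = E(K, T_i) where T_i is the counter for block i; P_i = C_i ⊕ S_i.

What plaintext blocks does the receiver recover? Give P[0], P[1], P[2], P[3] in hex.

P[0] = 0xC8, P[1] = 0xE8, P[2] = 0x05, P[3] = 0xB9

Only C[3] changed, to 0x06. In CTR, a change in C_i flips the same bit in P_i only; the keystream is unaffected. Decrypting the received ciphertext:
P[0]: T = 0x27, S = E(K, T) = 0xB2; 0x7A ⊕ 0xB2 = 0xC8.
P[1]: T = 0x28, S = E(K, T) = 0xBD; 0x55 ⊕ 0xBD = 0xE8.
P[2]: T = 0x29, S = E(K, T) = 0xBC; 0xB9 ⊕ 0xBC = 0x05.
P[3]: T = 0x2A, S = E(K, T) = 0xBF; 0x06 ⊕ 0xBF = 0xB9.
Blocks that differ from the original plaintext: P[3].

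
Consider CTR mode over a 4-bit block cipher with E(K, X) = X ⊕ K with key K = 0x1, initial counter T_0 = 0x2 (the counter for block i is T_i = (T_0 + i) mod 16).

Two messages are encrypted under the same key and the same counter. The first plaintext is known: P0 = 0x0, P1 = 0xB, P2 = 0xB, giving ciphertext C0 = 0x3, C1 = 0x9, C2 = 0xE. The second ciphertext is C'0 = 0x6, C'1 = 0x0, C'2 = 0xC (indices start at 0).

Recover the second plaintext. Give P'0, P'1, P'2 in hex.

In CTR with a reused counter, both messages share the same keystream S_i, so C_i ⊕ C'_i = P_i ⊕ P'_i and thus P'_i = P_i ⊕ C_i ⊕ C'_i.
P'0: 0x0 ⊕ 0x3 ⊕ 0x6 = 0x5.
P'1: 0xB ⊕ 0x9 ⊕ 0x0 = 0x2.
P'2: 0xB ⊕ 0xE ⊕ 0xC = 0x9.

P'0 = 0x5, P'1 = 0x2, P'2 = 0x9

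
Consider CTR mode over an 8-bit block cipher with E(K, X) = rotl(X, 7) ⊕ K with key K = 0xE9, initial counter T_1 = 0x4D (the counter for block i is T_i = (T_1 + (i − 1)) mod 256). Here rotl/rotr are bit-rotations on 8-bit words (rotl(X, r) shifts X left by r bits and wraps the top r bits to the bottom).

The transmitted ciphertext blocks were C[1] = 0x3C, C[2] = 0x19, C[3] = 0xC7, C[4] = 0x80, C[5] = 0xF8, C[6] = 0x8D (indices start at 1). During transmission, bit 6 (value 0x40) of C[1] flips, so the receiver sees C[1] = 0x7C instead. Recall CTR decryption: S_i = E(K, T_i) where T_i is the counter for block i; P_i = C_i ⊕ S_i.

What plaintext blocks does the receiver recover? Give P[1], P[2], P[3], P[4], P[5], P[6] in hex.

Only C[1] changed, to 0x7C. In CTR, a change in C_i flips the same bit in P_i only; the keystream is unaffected. Decrypting the received ciphertext:
P[1]: T = 0x4D, S = E(K, T) = 0x4F; 0x7C ⊕ 0x4F = 0x33.
P[2]: T = 0x4E, S = E(K, T) = 0xCE; 0x19 ⊕ 0xCE = 0xD7.
P[3]: T = 0x4F, S = E(K, T) = 0x4E; 0xC7 ⊕ 0x4E = 0x89.
P[4]: T = 0x50, S = E(K, T) = 0xC1; 0x80 ⊕ 0xC1 = 0x41.
P[5]: T = 0x51, S = E(K, T) = 0x41; 0xF8 ⊕ 0x41 = 0xB9.
P[6]: T = 0x52, S = E(K, T) = 0xC0; 0x8D ⊕ 0xC0 = 0x4D.
Blocks that differ from the original plaintext: P[1].

P[1] = 0x33, P[2] = 0xD7, P[3] = 0x89, P[4] = 0x41, P[5] = 0xB9, P[6] = 0x4D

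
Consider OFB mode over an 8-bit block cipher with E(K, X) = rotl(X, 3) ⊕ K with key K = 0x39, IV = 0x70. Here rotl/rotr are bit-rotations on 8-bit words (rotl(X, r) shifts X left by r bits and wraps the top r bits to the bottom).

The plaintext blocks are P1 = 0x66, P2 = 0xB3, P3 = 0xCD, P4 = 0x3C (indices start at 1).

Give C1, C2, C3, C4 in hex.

C1 = 0xDC, C2 = 0x5F, C3 = 0x93, C4 = 0xF7

OFB encryption: S_i = E(K, S_{i−1}) with S_{0} = IV; C_i = P_i ⊕ S_i.
C1: S = E(K, 0x70) = 0xBA; 0x66 ⊕ 0xBA = 0xDC.
C2: S = E(K, 0xBA) = 0xEC; 0xB3 ⊕ 0xEC = 0x5F.
C3: S = E(K, 0xEC) = 0x5E; 0xCD ⊕ 0x5E = 0x93.
C4: S = E(K, 0x5E) = 0xCB; 0x3C ⊕ 0xCB = 0xF7.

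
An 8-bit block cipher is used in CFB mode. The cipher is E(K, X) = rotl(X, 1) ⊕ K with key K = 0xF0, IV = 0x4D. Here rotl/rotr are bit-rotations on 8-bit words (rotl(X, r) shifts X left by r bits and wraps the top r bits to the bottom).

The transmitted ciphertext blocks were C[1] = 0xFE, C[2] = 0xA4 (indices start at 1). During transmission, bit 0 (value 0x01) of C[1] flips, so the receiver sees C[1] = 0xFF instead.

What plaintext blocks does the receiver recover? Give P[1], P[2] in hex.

CFB decryption: P_i = C_i ⊕ E(K, C_{i−1}), with C_{0} = IV.
Only C[1] changed, to 0xFF. In CFB, a change in C_i flips the same bit in P_i and garbles P_{i+1}. Decrypting the received ciphertext:
P[1]: E(K, 0x4D) = 0x6A; 0xFF ⊕ 0x6A = 0x95.
P[2]: E(K, 0xFF) = 0x0F; 0xA4 ⊕ 0x0F = 0xAB.
Blocks that differ from the original plaintext: P[1], P[2].

P[1] = 0x95, P[2] = 0xAB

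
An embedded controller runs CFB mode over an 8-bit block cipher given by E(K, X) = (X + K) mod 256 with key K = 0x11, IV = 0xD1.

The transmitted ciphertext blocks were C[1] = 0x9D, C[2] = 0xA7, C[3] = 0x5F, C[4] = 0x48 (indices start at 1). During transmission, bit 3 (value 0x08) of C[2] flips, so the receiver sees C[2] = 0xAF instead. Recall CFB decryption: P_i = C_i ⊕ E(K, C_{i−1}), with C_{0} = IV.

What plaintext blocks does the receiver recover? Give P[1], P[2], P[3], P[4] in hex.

Only C[2] changed, to 0xAF. In CFB, a change in C_i flips the same bit in P_i and garbles P_{i+1}. Decrypting the received ciphertext:
P[1]: E(K, 0xD1) = 0xE2; 0x9D ⊕ 0xE2 = 0x7F.
P[2]: E(K, 0x9D) = 0xAE; 0xAF ⊕ 0xAE = 0x01.
P[3]: E(K, 0xAF) = 0xC0; 0x5F ⊕ 0xC0 = 0x9F.
P[4]: E(K, 0x5F) = 0x70; 0x48 ⊕ 0x70 = 0x38.
Blocks that differ from the original plaintext: P[2], P[3].

P[1] = 0x7F, P[2] = 0x01, P[3] = 0x9F, P[4] = 0x38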